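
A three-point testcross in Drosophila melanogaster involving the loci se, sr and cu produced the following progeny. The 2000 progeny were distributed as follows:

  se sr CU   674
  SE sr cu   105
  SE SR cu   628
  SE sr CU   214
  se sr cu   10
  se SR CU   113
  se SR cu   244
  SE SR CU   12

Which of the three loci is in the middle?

The two most frequent reciprocal classes, SE SR cu and se sr CU, are the parental types, so the F1 was SE SR cu / se sr CU.
The two rarest classes, SE SR CU and se sr cu, are the double crossovers. Comparing them with the parentals, only the cu allele has switched, so cu is the middle locus and the order is sr – cu – se.

cu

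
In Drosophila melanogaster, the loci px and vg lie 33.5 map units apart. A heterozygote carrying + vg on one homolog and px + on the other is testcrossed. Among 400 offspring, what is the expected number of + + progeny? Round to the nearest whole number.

A map distance of 33.5 map units corresponds to a recombination frequency of 0.335.
The F1 is + vg / px +, so + + is a recombinant gamete class with expected frequency r/2 = 0.335/2 = 0.1675.
Expected number = 0.1675 × 400 = 67.00 ≈ 67.

67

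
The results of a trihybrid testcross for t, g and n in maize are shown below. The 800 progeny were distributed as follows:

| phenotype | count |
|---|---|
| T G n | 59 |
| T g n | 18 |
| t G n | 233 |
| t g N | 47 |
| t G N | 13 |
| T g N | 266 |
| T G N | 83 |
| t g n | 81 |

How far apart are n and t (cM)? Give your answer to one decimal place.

17.1 cM

The two most frequent reciprocal classes, T g N and t G n, are the parental types, so the F1 was T g N / t G n.
The two rarest classes, T g n and t G N, are the double crossovers. Comparing them with the parentals, only the n allele has switched, so n is the middle locus and the order is t – n – g.
Crossovers in the t–n interval produce the single-crossover classes t g N and T G n (47 + 59 = 106) plus the double crossovers (31).
RF(t–n) = (106 + 31) / 800 = 137/800 = 0.1713 → 17.1 cM.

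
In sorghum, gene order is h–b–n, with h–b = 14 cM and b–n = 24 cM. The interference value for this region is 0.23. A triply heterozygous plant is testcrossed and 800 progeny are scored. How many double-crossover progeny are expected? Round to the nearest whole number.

21

Map distances give recombination frequencies of 0.140 and 0.240 for the two intervals.
With interference 0.23 (so coincidence = 0.77), expected double-crossover frequency = 0.140 × 0.240 × 0.77 = 0.02587.
Expected number = 0.02587 × 800 = 20.70 ≈ 21.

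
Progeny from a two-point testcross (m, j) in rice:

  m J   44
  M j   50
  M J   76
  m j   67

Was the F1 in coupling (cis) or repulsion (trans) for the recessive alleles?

cis

The two most frequent classes are M J (76) and m j (67); these are the parental (non-recombinant) types.
So the F1 carried M J on one chromosome and m j on the other — the recessive alleles are on the same chromosome (cis / coupling).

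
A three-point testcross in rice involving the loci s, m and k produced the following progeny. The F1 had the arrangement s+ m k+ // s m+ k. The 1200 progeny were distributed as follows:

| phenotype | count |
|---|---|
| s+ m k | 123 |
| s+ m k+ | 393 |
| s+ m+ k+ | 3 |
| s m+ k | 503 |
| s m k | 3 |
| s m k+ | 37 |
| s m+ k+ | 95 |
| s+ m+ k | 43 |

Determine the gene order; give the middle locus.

m

The two rarest classes, s+ m+ k+ and s m k, are the double crossovers. Comparing them with the parentals, only the m allele has switched, so m is the middle locus and the order is s – m – k.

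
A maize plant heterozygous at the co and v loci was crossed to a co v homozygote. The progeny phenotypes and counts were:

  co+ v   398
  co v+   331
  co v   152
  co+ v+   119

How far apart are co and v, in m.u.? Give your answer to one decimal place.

The two most frequent classes, co+ v (398) and co v+ (331), are the parental types, so the F1 was co+ v / co v+.
The recombinant classes are co+ v+ and co v: 119 + 152 = 271.
Recombination frequency = 271/1000 = 0.2710 ≈ 27.1%, i.e. 27.1 m.u.

27.1 m.u.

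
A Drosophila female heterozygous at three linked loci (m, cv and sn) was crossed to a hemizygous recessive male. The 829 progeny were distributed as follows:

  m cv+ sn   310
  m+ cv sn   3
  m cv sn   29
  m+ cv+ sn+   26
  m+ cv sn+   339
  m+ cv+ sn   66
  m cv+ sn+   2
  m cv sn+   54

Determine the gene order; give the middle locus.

sn

The two most frequent reciprocal classes, m cv+ sn and m+ cv sn+, are the parental types, so the F1 was m cv+ sn / m+ cv sn+.
The two rarest classes, m cv+ sn+ and m+ cv sn, are the double crossovers. Comparing them with the parentals, only the sn allele has switched, so sn is the middle locus and the order is m – sn – cv.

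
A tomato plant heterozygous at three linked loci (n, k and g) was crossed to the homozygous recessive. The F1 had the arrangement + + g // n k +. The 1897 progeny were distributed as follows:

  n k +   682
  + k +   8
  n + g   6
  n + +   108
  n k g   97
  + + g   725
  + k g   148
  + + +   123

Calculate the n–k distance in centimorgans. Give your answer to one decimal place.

The two rarest classes, n + g and + k +, are the double crossovers. Comparing them with the parentals, only the n allele has switched, so n is the middle locus and the order is g – n – k.
Crossovers in the n–k interval produce the single-crossover classes + k g and n + + (148 + 108 = 256) plus the double crossovers (14).
RF(n–k) = (256 + 14) / 1897 = 270/1897 = 0.1423 → 14.2 centimorgans.

14.2 centimorgans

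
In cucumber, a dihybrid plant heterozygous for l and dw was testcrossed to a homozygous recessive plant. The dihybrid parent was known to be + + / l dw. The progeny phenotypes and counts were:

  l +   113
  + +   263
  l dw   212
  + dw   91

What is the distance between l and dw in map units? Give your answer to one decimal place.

The recombinant classes are + dw and l +: 91 + 113 = 204.
Recombination frequency = 204/679 = 0.3004 ≈ 30.0%, i.e. 30.0 map units.

30.0 map units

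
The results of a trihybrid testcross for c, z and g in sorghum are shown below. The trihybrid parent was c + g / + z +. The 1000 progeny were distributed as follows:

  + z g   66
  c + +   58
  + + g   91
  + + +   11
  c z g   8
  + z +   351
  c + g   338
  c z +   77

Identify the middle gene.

The two rarest classes, c z g and + + +, are the double crossovers. Comparing them with the parentals, only the z allele has switched, so z is the middle locus and the order is c – z – g.

z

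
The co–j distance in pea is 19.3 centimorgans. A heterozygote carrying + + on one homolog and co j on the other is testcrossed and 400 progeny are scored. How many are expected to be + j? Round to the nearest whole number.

39

A map distance of 19.3 centimorgans corresponds to a recombination frequency of 0.193.
The F1 is + + / co j, so + j is a recombinant gamete class with expected frequency r/2 = 0.193/2 = 0.0965.
Expected number = 0.0965 × 400 = 38.60 ≈ 39.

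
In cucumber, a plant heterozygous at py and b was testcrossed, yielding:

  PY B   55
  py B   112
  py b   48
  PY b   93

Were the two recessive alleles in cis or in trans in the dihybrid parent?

trans

The two most frequent classes are PY b (93) and py B (112); these are the parental (non-recombinant) types.
So the F1 carried PY b on one chromosome and py B on the other — the recessive alleles are on opposite chromosomes (trans / repulsion).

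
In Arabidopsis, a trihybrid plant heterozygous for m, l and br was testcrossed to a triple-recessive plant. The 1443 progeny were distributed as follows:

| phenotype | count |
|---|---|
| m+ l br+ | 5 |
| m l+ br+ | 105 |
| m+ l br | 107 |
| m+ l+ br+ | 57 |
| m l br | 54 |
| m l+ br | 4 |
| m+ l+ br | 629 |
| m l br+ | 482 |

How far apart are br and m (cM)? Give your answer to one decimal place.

The two most frequent reciprocal classes, m+ l+ br and m l br+, are the parental types, so the F1 was m+ l+ br / m l br+.
The two rarest classes, m l+ br and m+ l br+, are the double crossovers. Comparing them with the parentals, only the m allele has switched, so m is the middle locus and the order is br – m – l.
Crossovers in the br–m interval produce the single-crossover classes m+ l+ br+ and m l br (57 + 54 = 111) plus the double crossovers (9).
RF(br–m) = (111 + 9) / 1443 = 120/1443 = 0.0832 → 8.3 cM.

8.3 cM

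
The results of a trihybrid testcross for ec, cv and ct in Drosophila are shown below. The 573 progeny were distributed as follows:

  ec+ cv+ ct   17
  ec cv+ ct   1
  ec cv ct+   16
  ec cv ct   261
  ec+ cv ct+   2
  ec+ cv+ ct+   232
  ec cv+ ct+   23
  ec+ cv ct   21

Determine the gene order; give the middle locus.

The two most frequent reciprocal classes, ec+ cv+ ct+ and ec cv ct, are the parental types, so the F1 was ec+ cv+ ct+ / ec cv ct.
The two rarest classes, ec+ cv ct+ and ec cv+ ct, are the double crossovers. Comparing them with the parentals, only the cv allele has switched, so cv is the middle locus and the order is ct – cv – ec.

cv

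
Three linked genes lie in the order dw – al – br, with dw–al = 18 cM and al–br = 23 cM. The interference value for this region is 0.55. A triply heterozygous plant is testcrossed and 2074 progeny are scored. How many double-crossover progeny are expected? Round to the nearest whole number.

39

Map distances give recombination frequencies of 0.180 and 0.230 for the two intervals.
With interference 0.55 (so coincidence = 0.45), expected double-crossover frequency = 0.180 × 0.230 × 0.45 = 0.01863.
Expected number = 0.01863 × 2074 = 38.64 ≈ 39.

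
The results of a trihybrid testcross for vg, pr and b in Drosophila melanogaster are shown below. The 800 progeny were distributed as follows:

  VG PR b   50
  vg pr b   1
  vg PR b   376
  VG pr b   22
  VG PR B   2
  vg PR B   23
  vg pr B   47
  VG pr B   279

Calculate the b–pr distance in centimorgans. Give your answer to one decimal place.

6.0 centimorgans

The two most frequent reciprocal classes, vg PR b and VG pr B, are the parental types, so the F1 was vg PR b / VG pr B.
The two rarest classes, vg pr b and VG PR B, are the double crossovers. Comparing them with the parentals, only the pr allele has switched, so pr is the middle locus and the order is vg – pr – b.
Crossovers in the pr–b interval produce the single-crossover classes vg PR B and VG pr b (23 + 22 = 45) plus the double crossovers (3).
RF(pr–b) = (45 + 3) / 800 = 48/800 = 0.0600 → 6.0 centimorgans.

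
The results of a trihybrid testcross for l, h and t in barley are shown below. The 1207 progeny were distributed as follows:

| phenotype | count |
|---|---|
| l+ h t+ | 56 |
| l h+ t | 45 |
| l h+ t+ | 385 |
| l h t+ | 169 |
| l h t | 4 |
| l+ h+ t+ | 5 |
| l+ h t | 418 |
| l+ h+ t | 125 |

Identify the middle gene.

The two most frequent reciprocal classes, l h+ t+ and l+ h t, are the parental types, so the F1 was l h+ t+ / l+ h t.
The two rarest classes, l+ h+ t+ and l h t, are the double crossovers. Comparing them with the parentals, only the l allele has switched, so l is the middle locus and the order is h – l – t.

l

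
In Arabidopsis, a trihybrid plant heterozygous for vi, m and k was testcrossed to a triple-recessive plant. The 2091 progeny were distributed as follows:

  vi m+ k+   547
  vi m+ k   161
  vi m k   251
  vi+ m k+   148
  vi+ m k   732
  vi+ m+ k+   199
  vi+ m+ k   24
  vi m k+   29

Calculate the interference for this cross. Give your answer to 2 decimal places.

The two most frequent reciprocal classes, vi+ m k and vi m+ k+, are the parental types, so the F1 was vi+ m k / vi m+ k+.
The two rarest classes, vi+ m+ k and vi m k+, are the double crossovers. Comparing them with the parentals, only the m allele has switched, so m is the middle locus and the order is vi – m – k.
vi–m: (450 + 53)/2091 = 0.2406; m–k: (309 + 53)/2091 = 0.1731.
Expected DCO frequency = 0.2406 × 0.1731 ≈ 0.04165; observed = 53/2091 ≈ 0.02535.
Coefficient of coincidence = 0.02535/0.04165 ≈ 0.61; interference = 1 − 0.61 = 0.39.

0.39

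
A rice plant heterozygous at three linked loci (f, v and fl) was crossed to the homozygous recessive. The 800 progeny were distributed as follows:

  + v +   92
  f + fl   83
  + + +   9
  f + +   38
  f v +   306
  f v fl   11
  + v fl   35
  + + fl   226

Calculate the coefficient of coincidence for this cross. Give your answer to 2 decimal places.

The two most frequent reciprocal classes, + + fl and f v +, are the parental types, so the F1 was + + fl / f v +.
The two rarest classes, + + + and f v fl, are the double crossovers. Comparing them with the parentals, only the fl allele has switched, so fl is the middle locus and the order is v – fl – f.
v–fl: (73 + 20)/800 = 0.1163; fl–f: (175 + 20)/800 = 0.2437.
Expected DCO frequency = 0.1163 × 0.2437 ≈ 0.02834; observed = 20/800 ≈ 0.02500.
Coefficient of coincidence = 0.02500/0.02834 ≈ 0.88.

0.88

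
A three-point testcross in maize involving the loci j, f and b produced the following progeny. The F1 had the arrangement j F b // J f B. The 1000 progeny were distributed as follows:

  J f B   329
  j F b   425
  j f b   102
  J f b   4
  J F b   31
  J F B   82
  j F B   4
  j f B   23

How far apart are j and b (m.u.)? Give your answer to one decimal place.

The two rarest classes, j F B and J f b, are the double crossovers. Comparing them with the parentals, only the b allele has switched, so b is the middle locus and the order is j – b – f.
Crossovers in the j–b interval produce the single-crossover classes J F b and j f B (31 + 23 = 54) plus the double crossovers (8).
RF(j–b) = (54 + 8) / 1000 = 62/1000 = 0.0620 → 6.2 m.u.

6.2 m.u.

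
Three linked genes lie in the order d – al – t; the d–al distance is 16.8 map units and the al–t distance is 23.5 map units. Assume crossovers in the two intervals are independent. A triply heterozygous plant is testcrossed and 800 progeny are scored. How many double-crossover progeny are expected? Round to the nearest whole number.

Map distances give recombination frequencies of 0.168 and 0.235 for the two intervals.
With no interference, expected double-crossover frequency = 0.168 × 0.235 = 0.03948.
Expected number = 0.03948 × 800 = 31.58 ≈ 32.

32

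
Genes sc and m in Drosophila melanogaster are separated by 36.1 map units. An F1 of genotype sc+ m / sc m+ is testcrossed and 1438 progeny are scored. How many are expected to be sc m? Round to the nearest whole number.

A map distance of 36.1 map units corresponds to a recombination frequency of 0.361.
The F1 is sc+ m / sc m+, so sc m is a recombinant gamete class with expected frequency r/2 = 0.361/2 = 0.1805.
Expected number = 0.1805 × 1438 = 259.56 ≈ 260.

260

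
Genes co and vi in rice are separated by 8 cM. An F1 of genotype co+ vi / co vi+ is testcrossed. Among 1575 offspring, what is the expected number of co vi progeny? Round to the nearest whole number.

A map distance of 8 cM corresponds to a recombination frequency of 0.080.
The F1 is co+ vi / co vi+, so co vi is a recombinant gamete class with expected frequency r/2 = 0.080/2 = 0.0400.
Expected number = 0.0400 × 1575 = 63.00 ≈ 63.

63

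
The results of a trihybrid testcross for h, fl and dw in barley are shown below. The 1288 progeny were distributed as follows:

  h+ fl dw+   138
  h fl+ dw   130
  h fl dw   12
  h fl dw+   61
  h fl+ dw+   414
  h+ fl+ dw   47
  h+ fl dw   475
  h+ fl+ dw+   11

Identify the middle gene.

h

The two most frequent reciprocal classes, h+ fl dw and h fl+ dw+, are the parental types, so the F1 was h+ fl dw / h fl+ dw+.
The two rarest classes, h fl dw and h+ fl+ dw+, are the double crossovers. Comparing them with the parentals, only the h allele has switched, so h is the middle locus and the order is dw – h – fl.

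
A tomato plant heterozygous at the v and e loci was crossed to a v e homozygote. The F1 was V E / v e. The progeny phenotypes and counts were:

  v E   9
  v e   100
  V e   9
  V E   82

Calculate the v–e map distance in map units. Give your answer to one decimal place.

9.0 map units

The recombinant classes are V e and v E: 9 + 9 = 18.
Recombination frequency = 18/200 = 0.0900 ≈ 9.0%, i.e. 9.0 map units.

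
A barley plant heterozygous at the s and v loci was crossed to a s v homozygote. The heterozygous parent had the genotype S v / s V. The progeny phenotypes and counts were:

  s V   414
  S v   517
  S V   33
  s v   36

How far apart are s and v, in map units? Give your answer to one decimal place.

6.9 map units

The recombinant classes are S V and s v: 33 + 36 = 69.
Recombination frequency = 69/1000 = 0.0690 ≈ 6.9%, i.e. 6.9 map units.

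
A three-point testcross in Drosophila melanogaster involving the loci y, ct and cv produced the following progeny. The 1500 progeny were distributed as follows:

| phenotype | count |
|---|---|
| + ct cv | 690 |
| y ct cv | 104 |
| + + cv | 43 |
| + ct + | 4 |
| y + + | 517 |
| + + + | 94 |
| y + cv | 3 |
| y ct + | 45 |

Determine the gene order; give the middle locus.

The two most frequent reciprocal classes, y + + and + ct cv, are the parental types, so the F1 was y + + / + ct cv.
The two rarest classes, y + cv and + ct +, are the double crossovers. Comparing them with the parentals, only the cv allele has switched, so cv is the middle locus and the order is ct – cv – y.

cv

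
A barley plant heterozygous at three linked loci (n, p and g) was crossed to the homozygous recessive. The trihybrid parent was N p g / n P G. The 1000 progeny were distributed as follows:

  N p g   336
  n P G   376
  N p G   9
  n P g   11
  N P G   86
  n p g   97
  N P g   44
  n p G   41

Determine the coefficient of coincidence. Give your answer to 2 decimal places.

The two rarest classes, N p G and n P g, are the double crossovers. Comparing them with the parentals, only the g allele has switched, so g is the middle locus and the order is n – g – p.
n–g: (183 + 20)/1000 = 0.2030; g–p: (85 + 20)/1000 = 0.1050.
Expected DCO frequency = 0.2030 × 0.1050 ≈ 0.02132; observed = 20/1000 ≈ 0.02000.
Coefficient of coincidence = 0.02000/0.02132 ≈ 0.94.

0.94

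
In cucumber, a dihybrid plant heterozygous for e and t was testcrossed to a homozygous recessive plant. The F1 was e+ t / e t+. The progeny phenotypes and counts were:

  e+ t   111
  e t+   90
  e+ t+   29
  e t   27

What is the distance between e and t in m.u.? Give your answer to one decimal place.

21.8 m.u.

The recombinant classes are e+ t+ and e t: 29 + 27 = 56.
Recombination frequency = 56/257 = 0.2179 ≈ 21.8%, i.e. 21.8 m.u.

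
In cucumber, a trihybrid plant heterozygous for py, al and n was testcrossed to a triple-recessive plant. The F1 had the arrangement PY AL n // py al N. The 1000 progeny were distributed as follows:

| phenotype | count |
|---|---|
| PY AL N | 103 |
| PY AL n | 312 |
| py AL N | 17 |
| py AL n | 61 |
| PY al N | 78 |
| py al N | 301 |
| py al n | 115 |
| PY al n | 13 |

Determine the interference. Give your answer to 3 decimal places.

0.284

The two rarest classes, PY al n and py AL N, are the double crossovers. Comparing them with the parentals, only the al allele has switched, so al is the middle locus and the order is py – al – n.
py–al: (139 + 30)/1000 = 0.1690; al–n: (218 + 30)/1000 = 0.2480.
Expected DCO frequency = 0.1690 × 0.2480 ≈ 0.04191; observed = 30/1000 ≈ 0.03000.
Coefficient of coincidence = 0.03000/0.04191 ≈ 0.716; interference = 1 − 0.716 = 0.284.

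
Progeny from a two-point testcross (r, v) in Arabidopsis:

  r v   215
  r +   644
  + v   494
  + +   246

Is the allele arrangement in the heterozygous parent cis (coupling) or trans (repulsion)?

The two most frequent classes are + v (494) and r + (644); these are the parental (non-recombinant) types.
So the F1 carried + v on one chromosome and r + on the other — the recessive alleles are on opposite chromosomes (trans / repulsion).

trans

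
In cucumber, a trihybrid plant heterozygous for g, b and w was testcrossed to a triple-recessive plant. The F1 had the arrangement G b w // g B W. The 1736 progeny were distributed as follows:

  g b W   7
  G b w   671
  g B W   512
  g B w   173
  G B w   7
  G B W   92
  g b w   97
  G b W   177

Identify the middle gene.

The two rarest classes, G B w and g b W, are the double crossovers. Comparing them with the parentals, only the b allele has switched, so b is the middle locus and the order is g – b – w.

b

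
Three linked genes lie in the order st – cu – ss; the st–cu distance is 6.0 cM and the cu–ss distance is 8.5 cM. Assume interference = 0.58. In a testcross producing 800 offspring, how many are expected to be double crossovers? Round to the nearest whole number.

Map distances give recombination frequencies of 0.060 and 0.085 for the two intervals.
With interference 0.58 (so coincidence = 0.42), expected double-crossover frequency = 0.060 × 0.085 × 0.42 = 0.00214.
Expected number = 0.00214 × 800 = 1.71 ≈ 2.

2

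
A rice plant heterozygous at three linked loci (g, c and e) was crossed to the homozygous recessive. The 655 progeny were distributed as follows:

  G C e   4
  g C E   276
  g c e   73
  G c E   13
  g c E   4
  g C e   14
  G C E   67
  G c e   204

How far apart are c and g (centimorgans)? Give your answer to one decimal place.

22.6 centimorgans

The two most frequent reciprocal classes, g C E and G c e, are the parental types, so the F1 was g C E / G c e.
The two rarest classes, g c E and G C e, are the double crossovers. Comparing them with the parentals, only the c allele has switched, so c is the middle locus and the order is e – c – g.
Crossovers in the c–g interval produce the single-crossover classes G C E and g c e (67 + 73 = 140) plus the double crossovers (8).
RF(c–g) = (140 + 8) / 655 = 148/655 = 0.2260 → 22.6 centimorgans.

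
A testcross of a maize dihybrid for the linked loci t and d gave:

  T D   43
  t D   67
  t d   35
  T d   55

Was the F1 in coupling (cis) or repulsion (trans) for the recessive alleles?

trans

The two most frequent classes are T d (55) and t D (67); these are the parental (non-recombinant) types.
So the F1 carried T d on one chromosome and t D on the other — the recessive alleles are on opposite chromosomes (trans / repulsion).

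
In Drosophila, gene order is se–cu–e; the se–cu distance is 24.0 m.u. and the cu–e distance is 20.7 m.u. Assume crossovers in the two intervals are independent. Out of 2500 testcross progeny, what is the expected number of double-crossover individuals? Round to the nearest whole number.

Map distances give recombination frequencies of 0.240 and 0.207 for the two intervals.
With no interference, expected double-crossover frequency = 0.240 × 0.207 = 0.04968.
Expected number = 0.04968 × 2500 = 124.20 ≈ 124.

124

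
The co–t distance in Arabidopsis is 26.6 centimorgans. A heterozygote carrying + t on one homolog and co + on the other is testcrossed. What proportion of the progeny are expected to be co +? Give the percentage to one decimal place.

A map distance of 26.6 centimorgans corresponds to a recombination frequency of 0.266.
The F1 is + t / co +, so co + is a parental gamete class with expected frequency (1 − r)/2 = 0.734/2 = 0.3670.
That is 0.3670 = 36.7% of the progeny.

36.7%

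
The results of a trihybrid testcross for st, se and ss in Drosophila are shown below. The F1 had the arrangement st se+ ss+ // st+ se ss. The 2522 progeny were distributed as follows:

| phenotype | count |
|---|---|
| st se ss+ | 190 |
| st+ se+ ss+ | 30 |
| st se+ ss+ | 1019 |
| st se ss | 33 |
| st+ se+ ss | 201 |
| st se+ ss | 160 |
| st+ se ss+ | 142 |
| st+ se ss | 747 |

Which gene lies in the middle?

The two rarest classes, st+ se+ ss+ and st se ss, are the double crossovers. Comparing them with the parentals, only the st allele has switched, so st is the middle locus and the order is se – st – ss.

st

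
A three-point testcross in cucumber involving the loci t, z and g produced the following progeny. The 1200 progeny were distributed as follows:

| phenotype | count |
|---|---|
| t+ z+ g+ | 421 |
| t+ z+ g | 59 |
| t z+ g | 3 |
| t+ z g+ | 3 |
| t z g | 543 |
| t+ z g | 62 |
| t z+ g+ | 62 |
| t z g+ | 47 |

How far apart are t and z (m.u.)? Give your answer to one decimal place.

10.8 m.u.

The two most frequent reciprocal classes, t z g and t+ z+ g+, are the parental types, so the F1 was t z g / t+ z+ g+.
The two rarest classes, t z+ g and t+ z g+, are the double crossovers. Comparing them with the parentals, only the z allele has switched, so z is the middle locus and the order is t – z – g.
Crossovers in the t–z interval produce the single-crossover classes t+ z g and t z+ g+ (62 + 62 = 124) plus the double crossovers (6).
RF(t–z) = (124 + 6) / 1200 = 130/1200 = 0.1083 → 10.8 m.u.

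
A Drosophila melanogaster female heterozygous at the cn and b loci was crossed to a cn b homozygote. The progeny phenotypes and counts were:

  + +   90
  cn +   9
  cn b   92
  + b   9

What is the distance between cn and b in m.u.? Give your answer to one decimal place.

The two most frequent classes, + + (90) and cn b (92), are the parental types, so the F1 was + + / cn b.
The recombinant classes are + b and cn +: 9 + 9 = 18.
Recombination frequency = 18/200 = 0.0900 ≈ 9.0%, i.e. 9.0 m.u.

9.0 m.u.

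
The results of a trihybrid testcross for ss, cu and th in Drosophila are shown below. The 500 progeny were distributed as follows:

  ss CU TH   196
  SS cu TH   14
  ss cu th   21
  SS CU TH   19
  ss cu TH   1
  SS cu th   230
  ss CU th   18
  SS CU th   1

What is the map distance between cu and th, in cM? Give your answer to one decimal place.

The two most frequent reciprocal classes, SS cu th and ss CU TH, are the parental types, so the F1 was SS cu th / ss CU TH.
The two rarest classes, SS CU th and ss cu TH, are the double crossovers. Comparing them with the parentals, only the cu allele has switched, so cu is the middle locus and the order is ss – cu – th.
Crossovers in the cu–th interval produce the single-crossover classes SS cu TH and ss CU th (14 + 18 = 32) plus the double crossovers (2).
RF(cu–th) = (32 + 2) / 500 = 34/500 = 0.0680 → 6.8 cM.

6.8 cM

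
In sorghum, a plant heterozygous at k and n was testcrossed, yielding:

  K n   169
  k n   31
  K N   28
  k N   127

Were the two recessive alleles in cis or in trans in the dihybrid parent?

trans

The two most frequent classes are K n (169) and k N (127); these are the parental (non-recombinant) types.
So the F1 carried K n on one chromosome and k N on the other — the recessive alleles are on opposite chromosomes (trans / repulsion).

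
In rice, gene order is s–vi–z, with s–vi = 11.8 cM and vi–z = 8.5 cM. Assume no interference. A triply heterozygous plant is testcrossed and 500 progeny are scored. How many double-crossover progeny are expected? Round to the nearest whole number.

Map distances give recombination frequencies of 0.118 and 0.085 for the two intervals.
With no interference, expected double-crossover frequency = 0.118 × 0.085 = 0.01003.
Expected number = 0.01003 × 500 = 5.02 ≈ 5.

5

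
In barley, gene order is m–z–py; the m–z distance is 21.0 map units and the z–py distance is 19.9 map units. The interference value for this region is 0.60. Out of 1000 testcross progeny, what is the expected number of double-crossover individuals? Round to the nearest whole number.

17

Map distances give recombination frequencies of 0.210 and 0.199 for the two intervals.
With interference 0.60 (so coincidence = 0.40), expected double-crossover frequency = 0.210 × 0.199 × 0.40 = 0.01672.
Expected number = 0.01672 × 1000 = 16.72 ≈ 17.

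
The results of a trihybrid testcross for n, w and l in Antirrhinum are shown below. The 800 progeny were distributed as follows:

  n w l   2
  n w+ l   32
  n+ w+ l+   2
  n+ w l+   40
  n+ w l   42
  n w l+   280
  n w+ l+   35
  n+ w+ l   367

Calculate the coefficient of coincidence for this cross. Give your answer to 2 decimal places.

0.52

The two most frequent reciprocal classes, n+ w+ l and n w l+, are the parental types, so the F1 was n+ w+ l / n w l+.
The two rarest classes, n+ w+ l+ and n w l, are the double crossovers. Comparing them with the parentals, only the l allele has switched, so l is the middle locus and the order is w – l – n.
w–l: (77 + 4)/800 = 0.1013; l–n: (72 + 4)/800 = 0.0950.
Expected DCO frequency = 0.1013 × 0.0950 ≈ 0.00962; observed = 4/800 ≈ 0.00500.
Coefficient of coincidence = 0.00500/0.00962 ≈ 0.52.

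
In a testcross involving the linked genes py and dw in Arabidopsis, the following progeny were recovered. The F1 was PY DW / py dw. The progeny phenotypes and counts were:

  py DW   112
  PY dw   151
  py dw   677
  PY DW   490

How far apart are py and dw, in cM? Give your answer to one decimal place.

18.4 cM

The recombinant classes are PY dw and py DW: 151 + 112 = 263.
Recombination frequency = 263/1430 = 0.1839 ≈ 18.4%, i.e. 18.4 cM.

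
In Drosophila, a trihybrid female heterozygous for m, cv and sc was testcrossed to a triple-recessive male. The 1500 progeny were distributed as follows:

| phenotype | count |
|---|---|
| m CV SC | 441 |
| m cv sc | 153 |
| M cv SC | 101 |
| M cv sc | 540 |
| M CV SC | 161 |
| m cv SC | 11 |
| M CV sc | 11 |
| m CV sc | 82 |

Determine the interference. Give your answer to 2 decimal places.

The two most frequent reciprocal classes, M cv sc and m CV SC, are the parental types, so the F1 was M cv sc / m CV SC.
The two rarest classes, M CV sc and m cv SC, are the double crossovers. Comparing them with the parentals, only the cv allele has switched, so cv is the middle locus and the order is m – cv – sc.
m–cv: (314 + 22)/1500 = 0.2240; cv–sc: (183 + 22)/1500 = 0.1367.
Expected DCO frequency = 0.2240 × 0.1367 ≈ 0.03062; observed = 22/1500 ≈ 0.01467.
Coefficient of coincidence = 0.01467/0.03062 ≈ 0.48; interference = 1 − 0.48 = 0.52.

0.52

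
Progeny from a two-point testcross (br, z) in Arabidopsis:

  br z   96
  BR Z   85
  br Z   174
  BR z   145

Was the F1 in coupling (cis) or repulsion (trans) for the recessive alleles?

The two most frequent classes are BR z (145) and br Z (174); these are the parental (non-recombinant) types.
So the F1 carried BR z on one chromosome and br Z on the other — the recessive alleles are on opposite chromosomes (trans / repulsion).

trans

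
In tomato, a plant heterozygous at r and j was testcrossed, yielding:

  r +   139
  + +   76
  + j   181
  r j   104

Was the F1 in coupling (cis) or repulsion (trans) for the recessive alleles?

The two most frequent classes are + j (181) and r + (139); these are the parental (non-recombinant) types.
So the F1 carried + j on one chromosome and r + on the other — the recessive alleles are on opposite chromosomes (trans / repulsion).

trans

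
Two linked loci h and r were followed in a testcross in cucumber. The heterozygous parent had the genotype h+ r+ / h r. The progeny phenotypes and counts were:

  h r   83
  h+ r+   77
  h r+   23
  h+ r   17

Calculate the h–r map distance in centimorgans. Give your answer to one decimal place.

The recombinant classes are h+ r and h r+: 17 + 23 = 40.
Recombination frequency = 40/200 = 0.2000 ≈ 20.0%, i.e. 20.0 centimorgans.

20.0 centimorgans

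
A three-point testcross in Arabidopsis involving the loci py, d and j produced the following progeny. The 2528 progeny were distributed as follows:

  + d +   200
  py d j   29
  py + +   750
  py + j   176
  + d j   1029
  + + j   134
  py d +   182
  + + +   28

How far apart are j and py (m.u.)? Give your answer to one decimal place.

17.1 m.u.

The two most frequent reciprocal classes, + d j and py + +, are the parental types, so the F1 was + d j / py + +.
The two rarest classes, py d j and + + +, are the double crossovers. Comparing them with the parentals, only the py allele has switched, so py is the middle locus and the order is d – py – j.
Crossovers in the py–j interval produce the single-crossover classes + d + and py + j (200 + 176 = 376) plus the double crossovers (57).
RF(py–j) = (376 + 57) / 2528 = 433/2528 = 0.1713 → 17.1 m.u.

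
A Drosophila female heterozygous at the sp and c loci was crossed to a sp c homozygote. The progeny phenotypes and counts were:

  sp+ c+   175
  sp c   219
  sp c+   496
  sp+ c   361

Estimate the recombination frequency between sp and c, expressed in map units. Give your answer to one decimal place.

31.5 map units

The two most frequent classes, sp+ c (361) and sp c+ (496), are the parental types, so the F1 was sp+ c / sp c+.
The recombinant classes are sp+ c+ and sp c: 175 + 219 = 394.
Recombination frequency = 394/1251 = 0.3149 ≈ 31.5%, i.e. 31.5 map units.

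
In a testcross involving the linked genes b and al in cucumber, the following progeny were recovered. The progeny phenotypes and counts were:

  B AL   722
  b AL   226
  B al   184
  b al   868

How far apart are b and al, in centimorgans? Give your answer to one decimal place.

The two most frequent classes, B AL (722) and b al (868), are the parental types, so the F1 was B AL / b al.
The recombinant classes are B al and b AL: 184 + 226 = 410.
Recombination frequency = 410/2000 = 0.2050 ≈ 20.5%, i.e. 20.5 centimorgans.

20.5 centimorgans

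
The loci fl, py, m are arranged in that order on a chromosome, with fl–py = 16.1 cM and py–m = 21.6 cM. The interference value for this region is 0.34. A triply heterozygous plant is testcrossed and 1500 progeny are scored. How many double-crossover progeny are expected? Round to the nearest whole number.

Map distances give recombination frequencies of 0.161 and 0.216 for the two intervals.
With interference 0.34 (so coincidence = 0.66), expected double-crossover frequency = 0.161 × 0.216 × 0.66 = 0.02295.
Expected number = 0.02295 × 1500 = 34.43 ≈ 34.

34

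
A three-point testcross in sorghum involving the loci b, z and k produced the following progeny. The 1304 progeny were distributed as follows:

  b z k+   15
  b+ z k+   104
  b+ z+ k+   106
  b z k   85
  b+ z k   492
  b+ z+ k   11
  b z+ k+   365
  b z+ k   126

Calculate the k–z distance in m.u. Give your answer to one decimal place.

19.6 m.u.

The two most frequent reciprocal classes, b+ z k and b z+ k+, are the parental types, so the F1 was b+ z k / b z+ k+.
The two rarest classes, b+ z+ k and b z k+, are the double crossovers. Comparing them with the parentals, only the z allele has switched, so z is the middle locus and the order is k – z – b.
Crossovers in the k–z interval produce the single-crossover classes b+ z k+ and b z+ k (104 + 126 = 230) plus the double crossovers (26).
RF(k–z) = (230 + 26) / 1304 = 256/1304 = 0.1963 → 19.6 m.u.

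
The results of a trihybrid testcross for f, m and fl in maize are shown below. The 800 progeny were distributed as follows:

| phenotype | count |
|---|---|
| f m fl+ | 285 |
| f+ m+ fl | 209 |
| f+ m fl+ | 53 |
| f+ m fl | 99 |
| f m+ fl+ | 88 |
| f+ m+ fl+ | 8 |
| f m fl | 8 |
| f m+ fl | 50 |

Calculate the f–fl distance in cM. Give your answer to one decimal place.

The two most frequent reciprocal classes, f+ m+ fl and f m fl+, are the parental types, so the F1 was f+ m+ fl / f m fl+.
The two rarest classes, f+ m+ fl+ and f m fl, are the double crossovers. Comparing them with the parentals, only the fl allele has switched, so fl is the middle locus and the order is m – fl – f.
Crossovers in the fl–f interval produce the single-crossover classes f m+ fl and f+ m fl+ (50 + 53 = 103) plus the double crossovers (16).
RF(fl–f) = (103 + 16) / 800 = 119/800 = 0.1487 → 14.9 cM.

14.9 cM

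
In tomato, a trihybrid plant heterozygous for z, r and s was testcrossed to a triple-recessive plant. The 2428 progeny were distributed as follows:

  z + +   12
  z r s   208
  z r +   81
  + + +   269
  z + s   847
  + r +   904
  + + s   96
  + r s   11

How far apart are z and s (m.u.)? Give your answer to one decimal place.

The two most frequent reciprocal classes, z + s and + r +, are the parental types, so the F1 was z + s / + r +.
The two rarest classes, z + + and + r s, are the double crossovers. Comparing them with the parentals, only the s allele has switched, so s is the middle locus and the order is r – s – z.
Crossovers in the s–z interval produce the single-crossover classes + + s and z r + (96 + 81 = 177) plus the double crossovers (23).
RF(s–z) = (177 + 23) / 2428 = 200/2428 = 0.0824 → 8.2 m.u.

8.2 m.u.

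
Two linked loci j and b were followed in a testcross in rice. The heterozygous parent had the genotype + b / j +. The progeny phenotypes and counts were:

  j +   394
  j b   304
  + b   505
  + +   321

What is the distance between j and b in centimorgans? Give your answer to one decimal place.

The recombinant classes are + + and j b: 321 + 304 = 625.
Recombination frequency = 625/1524 = 0.4101 ≈ 41.0%, i.e. 41.0 centimorgans.

41.0 centimorgans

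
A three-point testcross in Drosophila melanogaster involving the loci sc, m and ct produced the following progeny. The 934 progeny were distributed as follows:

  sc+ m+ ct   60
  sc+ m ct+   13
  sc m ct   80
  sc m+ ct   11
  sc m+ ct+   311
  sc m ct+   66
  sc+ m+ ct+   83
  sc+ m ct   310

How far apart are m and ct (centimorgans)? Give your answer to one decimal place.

16.1 centimorgans

The two most frequent reciprocal classes, sc+ m ct and sc m+ ct+, are the parental types, so the F1 was sc+ m ct / sc m+ ct+.
The two rarest classes, sc+ m ct+ and sc m+ ct, are the double crossovers. Comparing them with the parentals, only the ct allele has switched, so ct is the middle locus and the order is m – ct – sc.
Crossovers in the m–ct interval produce the single-crossover classes sc+ m+ ct and sc m ct+ (60 + 66 = 126) plus the double crossovers (24).
RF(m–ct) = (126 + 24) / 934 = 150/934 = 0.1606 → 16.1 centimorgans.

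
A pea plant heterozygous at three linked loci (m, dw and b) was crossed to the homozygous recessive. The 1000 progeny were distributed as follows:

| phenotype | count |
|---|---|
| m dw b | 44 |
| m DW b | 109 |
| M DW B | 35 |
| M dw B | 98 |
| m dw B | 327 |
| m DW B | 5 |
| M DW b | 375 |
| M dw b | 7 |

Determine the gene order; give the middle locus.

dw

The two most frequent reciprocal classes, m dw B and M DW b, are the parental types, so the F1 was m dw B / M DW b.
The two rarest classes, m DW B and M dw b, are the double crossovers. Comparing them with the parentals, only the dw allele has switched, so dw is the middle locus and the order is m – dw – b.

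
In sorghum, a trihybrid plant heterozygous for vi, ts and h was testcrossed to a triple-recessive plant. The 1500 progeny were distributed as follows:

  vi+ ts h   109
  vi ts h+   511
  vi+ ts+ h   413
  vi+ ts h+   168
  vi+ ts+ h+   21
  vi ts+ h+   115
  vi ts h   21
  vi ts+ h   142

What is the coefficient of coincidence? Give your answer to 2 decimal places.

0.67

The two most frequent reciprocal classes, vi+ ts+ h and vi ts h+, are the parental types, so the F1 was vi+ ts+ h / vi ts h+.
The two rarest classes, vi+ ts+ h+ and vi ts h, are the double crossovers. Comparing them with the parentals, only the h allele has switched, so h is the middle locus and the order is ts – h – vi.
ts–h: (224 + 42)/1500 = 0.1773; h–vi: (310 + 42)/1500 = 0.2347.
Expected DCO frequency = 0.1773 × 0.2347 ≈ 0.04161; observed = 42/1500 ≈ 0.02800.
Coefficient of coincidence = 0.02800/0.04161 ≈ 0.67.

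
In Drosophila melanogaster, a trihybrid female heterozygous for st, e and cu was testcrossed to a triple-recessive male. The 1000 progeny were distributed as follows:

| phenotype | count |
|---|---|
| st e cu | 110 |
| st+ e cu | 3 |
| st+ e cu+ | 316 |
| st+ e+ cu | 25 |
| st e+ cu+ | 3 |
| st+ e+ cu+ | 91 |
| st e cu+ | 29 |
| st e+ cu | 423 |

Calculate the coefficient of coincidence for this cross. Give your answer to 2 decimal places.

The two most frequent reciprocal classes, st e+ cu and st+ e cu+, are the parental types, so the F1 was st e+ cu / st+ e cu+.
The two rarest classes, st e+ cu+ and st+ e cu, are the double crossovers. Comparing them with the parentals, only the cu allele has switched, so cu is the middle locus and the order is st – cu – e.
st–cu: (54 + 6)/1000 = 0.0600; cu–e: (201 + 6)/1000 = 0.2070.
Expected DCO frequency = 0.0600 × 0.2070 ≈ 0.01242; observed = 6/1000 ≈ 0.00600.
Coefficient of coincidence = 0.00600/0.01242 ≈ 0.48.

0.48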